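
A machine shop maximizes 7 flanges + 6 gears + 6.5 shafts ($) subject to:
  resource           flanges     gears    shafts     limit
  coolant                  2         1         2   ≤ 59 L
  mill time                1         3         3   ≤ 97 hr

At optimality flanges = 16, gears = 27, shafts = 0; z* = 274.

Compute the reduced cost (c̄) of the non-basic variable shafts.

-2.5

At the optimum: coolant uses 59 of 59 (binding); mill time uses 97 of 97 (binding).
From A_Bᵀ y = c: 2·y_coolant + 1·y_mill time = 7; 1·y_coolant + 3·y_mill time = 6.
This yields shadow prices y_coolant = 3, y_mill time = 1.
Reduced cost of shafts: c₃ − yᵀa₃ = 6.5 − (3·2 + 1·3) = 6.5 − 9 = -2.5.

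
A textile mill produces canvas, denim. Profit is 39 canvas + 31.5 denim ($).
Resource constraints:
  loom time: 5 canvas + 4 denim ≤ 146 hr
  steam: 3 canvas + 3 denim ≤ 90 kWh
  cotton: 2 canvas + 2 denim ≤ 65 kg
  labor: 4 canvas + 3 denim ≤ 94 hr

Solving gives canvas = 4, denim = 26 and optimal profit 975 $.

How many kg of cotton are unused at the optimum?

cotton used = 2·4 + 2·26 = 60; slack = 65 − 60 = 5.

5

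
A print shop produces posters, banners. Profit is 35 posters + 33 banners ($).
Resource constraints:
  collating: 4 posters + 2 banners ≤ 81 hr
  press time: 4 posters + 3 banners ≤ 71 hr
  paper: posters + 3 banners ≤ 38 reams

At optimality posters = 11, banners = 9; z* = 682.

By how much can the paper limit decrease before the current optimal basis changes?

20.25

Binding constraints: press time, paper. The basis is B = [[4,3],[1,3]] with det 9.
Per unit decrease in paper, x* moves by d = (0.3333, -0.4444).
The basis stays optimal until banners reaches 0; allowable decrease = 20.25 reams.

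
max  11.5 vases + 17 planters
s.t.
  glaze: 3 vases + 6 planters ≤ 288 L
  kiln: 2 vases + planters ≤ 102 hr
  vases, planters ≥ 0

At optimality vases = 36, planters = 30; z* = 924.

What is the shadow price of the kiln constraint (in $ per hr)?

2

Check each constraint at x*: glaze 288/288 (tight); kiln 102/102 (tight).
From A_Bᵀ y = c: 3·y_glaze + 2·y_kiln = 11.5; 6·y_glaze + 1·y_kiln = 17.
→ y_glaze = 2.5 and y_kiln = 2.
Shadow price of kiln = 2.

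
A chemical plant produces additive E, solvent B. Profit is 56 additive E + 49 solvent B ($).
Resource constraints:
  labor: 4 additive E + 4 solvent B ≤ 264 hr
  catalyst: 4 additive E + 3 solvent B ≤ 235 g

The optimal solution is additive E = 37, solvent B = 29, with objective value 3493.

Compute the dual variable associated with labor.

At the optimum: labor uses 264 of 264 (binding); catalyst uses 235 of 235 (binding).
From A_Bᵀ y = c: 4·y_labor + 4·y_catalyst = 56; 4·y_labor + 3·y_catalyst = 49.
Solving: y_labor = 7, y_catalyst = 7.
Shadow price of labor = 7.

7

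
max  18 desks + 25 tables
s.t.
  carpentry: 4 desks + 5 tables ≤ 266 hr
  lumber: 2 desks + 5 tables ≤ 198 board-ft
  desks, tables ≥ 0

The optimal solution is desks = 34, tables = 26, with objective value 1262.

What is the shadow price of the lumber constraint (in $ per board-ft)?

At the optimum: carpentry uses 266 of 266 (binding); lumber uses 198 of 198 (binding).
The binding rows give the dual system: 4·y_carpentry + 2·y_lumber = 18 and 5·y_carpentry + 5·y_lumber = 25.
→ y_carpentry = 4 and y_lumber = 1.
Shadow price of lumber = 1.

1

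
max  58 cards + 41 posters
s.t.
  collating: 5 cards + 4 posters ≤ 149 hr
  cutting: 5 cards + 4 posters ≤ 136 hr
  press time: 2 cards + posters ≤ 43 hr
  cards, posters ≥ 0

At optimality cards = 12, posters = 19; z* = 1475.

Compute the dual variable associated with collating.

0

Binding: cutting and press time. Non-binding: collating (13 unused).
Slack constraints have shadow price 0 (complementary slackness).
From A_Bᵀ y = c: 5·y_cutting + 2·y_press time = 58; 4·y_cutting + 1·y_press time = 41.
Solving: y_cutting = 8, y_press time = 9.
Shadow price of collating = 0.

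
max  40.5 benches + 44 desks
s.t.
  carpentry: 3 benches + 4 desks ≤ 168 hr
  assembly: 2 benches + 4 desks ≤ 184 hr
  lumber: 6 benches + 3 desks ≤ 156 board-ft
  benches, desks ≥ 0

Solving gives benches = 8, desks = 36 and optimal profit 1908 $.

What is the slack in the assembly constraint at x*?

24

assembly used = 2·8 + 4·36 = 160; slack = 184 − 160 = 24.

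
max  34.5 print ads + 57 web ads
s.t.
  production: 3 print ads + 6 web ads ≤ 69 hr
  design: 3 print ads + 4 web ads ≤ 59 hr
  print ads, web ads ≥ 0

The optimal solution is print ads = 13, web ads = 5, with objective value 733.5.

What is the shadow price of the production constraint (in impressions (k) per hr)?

5.5

At the optimum: production uses 69 of 69 (binding); design uses 59 of 59 (binding).
Dual feasibility on the basic columns requires 3·y_production + 3·y_design = 34.5, 6·y_production + 4·y_design = 57.
This yields shadow prices y_production = 5.5, y_design = 6.
Shadow price of production = 5.5.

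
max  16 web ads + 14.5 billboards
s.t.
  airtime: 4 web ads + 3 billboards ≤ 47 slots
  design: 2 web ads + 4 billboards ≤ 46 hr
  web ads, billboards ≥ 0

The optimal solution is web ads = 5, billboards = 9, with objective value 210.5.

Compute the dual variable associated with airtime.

3.5

At the optimum: airtime uses 47 of 47 (binding); design uses 46 of 46 (binding).
From A_Bᵀ y = c: 4·y_airtime + 2·y_design = 16; 3·y_airtime + 4·y_design = 14.5.
This yields shadow prices y_airtime = 3.5, y_design = 1.
Shadow price of airtime = 3.5.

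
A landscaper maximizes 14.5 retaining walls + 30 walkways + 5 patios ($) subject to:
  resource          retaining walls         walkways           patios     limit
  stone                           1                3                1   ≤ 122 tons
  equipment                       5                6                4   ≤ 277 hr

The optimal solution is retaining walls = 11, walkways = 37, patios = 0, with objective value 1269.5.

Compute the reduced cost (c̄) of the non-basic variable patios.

At the optimum: stone uses 122 of 122 (binding); equipment uses 277 of 277 (binding).
From A_Bᵀ y = c: 1·y_stone + 5·y_equipment = 14.5; 3·y_stone + 6·y_equipment = 30.
This yields shadow prices y_stone = 7, y_equipment = 1.5.
Reduced cost of patios: c₃ − yᵀa₃ = 5 − (7·1 + 1.5·4) = 5 − 13 = -8.

-8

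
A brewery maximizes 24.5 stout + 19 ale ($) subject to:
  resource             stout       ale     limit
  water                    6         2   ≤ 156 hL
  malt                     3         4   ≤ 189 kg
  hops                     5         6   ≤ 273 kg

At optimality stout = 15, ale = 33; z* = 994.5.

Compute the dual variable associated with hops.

At the optimum: water uses 156 of 156 (binding); malt uses 177 of 189 (slack = 12); hops uses 273 of 273 (binding).
Slack constraints have shadow price 0 (complementary slackness).
Dual feasibility on the basic columns requires 6·y_water + 5·y_hops = 24.5, 2·y_water + 6·y_hops = 19.
Solving: y_water = 2, y_hops = 2.5.
Shadow price of hops = 2.5.

2.5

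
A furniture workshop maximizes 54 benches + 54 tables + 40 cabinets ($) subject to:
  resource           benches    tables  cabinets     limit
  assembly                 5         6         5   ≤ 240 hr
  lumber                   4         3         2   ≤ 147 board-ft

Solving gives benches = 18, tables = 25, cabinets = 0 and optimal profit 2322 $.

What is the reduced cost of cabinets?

-2

Check each constraint at x*: assembly 240/240 (tight); lumber 147/147 (tight).
From A_Bᵀ y = c: 5·y_assembly + 4·y_lumber = 54; 6·y_assembly + 3·y_lumber = 54.
Solving: y_assembly = 6, y_lumber = 6.
Reduced cost of cabinets: c₃ − yᵀa₃ = 40 − (6·5 + 6·2) = 40 − 42 = -2.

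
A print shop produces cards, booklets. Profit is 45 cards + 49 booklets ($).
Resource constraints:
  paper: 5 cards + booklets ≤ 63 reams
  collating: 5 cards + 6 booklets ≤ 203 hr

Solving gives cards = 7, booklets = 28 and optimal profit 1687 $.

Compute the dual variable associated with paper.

Check each constraint at x*: paper 63/63 (tight); collating 203/203 (tight).
The binding rows give the dual system: 5·y_paper + 5·y_collating = 45 and 1·y_paper + 6·y_collating = 49.
This yields shadow prices y_paper = 1, y_collating = 8.
Shadow price of paper = 1.

1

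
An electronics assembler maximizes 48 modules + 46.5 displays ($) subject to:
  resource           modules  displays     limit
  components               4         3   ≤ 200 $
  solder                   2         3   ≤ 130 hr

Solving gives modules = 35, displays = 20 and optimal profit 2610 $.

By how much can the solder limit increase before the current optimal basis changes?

70

Binding constraints: components, solder. The basis is B = [[4,3],[2,3]] with det 6.
Per unit increase in solder, x* moves by d = (-0.5, 0.6667).
The basis stays optimal until modules reaches 0; allowable increase = 70 hr.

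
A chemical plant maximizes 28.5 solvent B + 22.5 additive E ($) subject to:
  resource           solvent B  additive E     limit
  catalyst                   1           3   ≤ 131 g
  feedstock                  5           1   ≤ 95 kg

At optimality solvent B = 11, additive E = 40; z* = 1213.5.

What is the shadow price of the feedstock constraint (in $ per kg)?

At the optimum: catalyst uses 131 of 131 (binding); feedstock uses 95 of 95 (binding).
The binding rows give the dual system: 1·y_catalyst + 5·y_feedstock = 28.5 and 3·y_catalyst + 1·y_feedstock = 22.5.
This yields shadow prices y_catalyst = 6, y_feedstock = 4.5.
Shadow price of feedstock = 4.5.

4.5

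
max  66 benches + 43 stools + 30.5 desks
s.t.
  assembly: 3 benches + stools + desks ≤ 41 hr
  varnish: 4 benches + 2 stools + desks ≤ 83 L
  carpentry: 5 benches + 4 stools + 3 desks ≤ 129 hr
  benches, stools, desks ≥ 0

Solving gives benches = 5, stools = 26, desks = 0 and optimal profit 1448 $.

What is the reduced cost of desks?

Check each constraint at x*: assembly 41/41 (tight); varnish 72/83 (slack 11); carpentry 129/129 (tight).
Slack constraints have shadow price 0 (complementary slackness).
Dual feasibility on the basic columns requires 3·y_assembly + 5·y_carpentry = 66, 1·y_assembly + 4·y_carpentry = 43.
→ y_assembly = 7 and y_carpentry = 9.
Reduced cost of desks: c₃ − yᵀa₃ = 30.5 − (7·1 + 9·3) = 30.5 − 34 = -3.5.

-3.5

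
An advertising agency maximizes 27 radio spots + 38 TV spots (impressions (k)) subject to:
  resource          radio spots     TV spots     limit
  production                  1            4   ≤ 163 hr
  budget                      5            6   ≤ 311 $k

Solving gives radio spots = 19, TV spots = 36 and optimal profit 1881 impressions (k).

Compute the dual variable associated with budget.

Check each constraint at x*: production 163/163 (tight); budget 311/311 (tight).
The binding rows give the dual system: 1·y_production + 5·y_budget = 27 and 4·y_production + 6·y_budget = 38.
→ y_production = 2 and y_budget = 5.
Shadow price of budget = 5.

5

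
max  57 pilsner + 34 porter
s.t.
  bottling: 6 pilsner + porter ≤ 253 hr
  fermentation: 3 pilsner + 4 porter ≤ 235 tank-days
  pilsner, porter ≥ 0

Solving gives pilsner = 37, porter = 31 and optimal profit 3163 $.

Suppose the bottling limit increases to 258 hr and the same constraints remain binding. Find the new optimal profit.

3193

Both bottling and fermentation are binding at x*.
The binding rows give the dual system: 6·y_bottling + 3·y_fermentation = 57 and 1·y_bottling + 4·y_fermentation = 34.
This yields shadow prices y_bottling = 6, y_fermentation = 7.
Δz = y_bottling·Δb = 6 × (5) = 30, so new z* = 3163 + 30 = 3193.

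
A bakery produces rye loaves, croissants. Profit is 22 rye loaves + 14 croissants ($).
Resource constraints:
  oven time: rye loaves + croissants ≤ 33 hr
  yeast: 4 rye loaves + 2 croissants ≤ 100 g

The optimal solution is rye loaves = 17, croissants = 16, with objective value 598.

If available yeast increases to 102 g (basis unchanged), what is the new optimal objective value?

At the optimum: oven time uses 33 of 33 (binding); yeast uses 100 of 100 (binding).
The binding rows give the dual system: 1·y_oven time + 4·y_yeast = 22 and 1·y_oven time + 2·y_yeast = 14.
This yields shadow prices y_oven time = 6, y_yeast = 4.
Δz = y_yeast·Δb = 4 × (2) = 8, so new z* = 598 + 8 = 606.

606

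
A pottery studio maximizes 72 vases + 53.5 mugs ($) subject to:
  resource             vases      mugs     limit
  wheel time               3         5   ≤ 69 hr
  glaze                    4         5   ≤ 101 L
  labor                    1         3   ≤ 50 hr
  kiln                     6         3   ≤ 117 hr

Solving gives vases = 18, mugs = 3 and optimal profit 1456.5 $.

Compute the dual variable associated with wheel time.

5

Binding: wheel time and kiln. Non-binding: glaze (14 unused), labor (23 unused).
By complementary slackness, y = 0 for the non-binding constraints.
The binding rows give the dual system: 3·y_wheel time + 6·y_kiln = 72 and 5·y_wheel time + 3·y_kiln = 53.5.
This yields shadow prices y_wheel time = 5, y_kiln = 9.5.
Shadow price of wheel time = 5.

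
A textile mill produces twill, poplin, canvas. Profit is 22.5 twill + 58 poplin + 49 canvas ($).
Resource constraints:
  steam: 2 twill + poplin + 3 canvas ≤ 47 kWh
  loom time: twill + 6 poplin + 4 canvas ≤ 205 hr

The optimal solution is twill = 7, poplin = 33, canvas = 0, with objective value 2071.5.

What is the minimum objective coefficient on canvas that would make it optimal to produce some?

Both steam and loom time are binding at x*.
From A_Bᵀ y = c: 2·y_steam + 1·y_loom time = 22.5; 1·y_steam + 6·y_loom time = 58.
Solving: y_steam = 7, y_loom time = 8.5.
canvas enters the basis when its profit ≥ yᵀa₃ = 7·3 + 8.5·4 = 55.

55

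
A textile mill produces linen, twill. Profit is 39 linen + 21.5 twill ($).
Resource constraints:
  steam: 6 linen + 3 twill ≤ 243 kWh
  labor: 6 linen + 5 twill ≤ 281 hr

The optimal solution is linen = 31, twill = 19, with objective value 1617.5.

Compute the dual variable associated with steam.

At the optimum: steam uses 243 of 243 (binding); labor uses 281 of 281 (binding).
Dual feasibility on the basic columns requires 6·y_steam + 6·y_labor = 39, 3·y_steam + 5·y_labor = 21.5.
Solving: y_steam = 5.5, y_labor = 1.
Shadow price of steam = 5.5.

5.5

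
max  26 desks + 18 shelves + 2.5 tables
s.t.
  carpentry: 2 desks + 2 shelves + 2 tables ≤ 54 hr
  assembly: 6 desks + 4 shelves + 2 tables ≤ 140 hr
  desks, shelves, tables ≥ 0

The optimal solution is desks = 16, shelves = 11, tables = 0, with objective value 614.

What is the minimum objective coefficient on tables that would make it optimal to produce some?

10

Check each constraint at x*: carpentry 54/54 (tight); assembly 140/140 (tight).
From A_Bᵀ y = c: 2·y_carpentry + 6·y_assembly = 26; 2·y_carpentry + 4·y_assembly = 18.
This yields shadow prices y_carpentry = 1, y_assembly = 4.
tables enters the basis when its profit ≥ yᵀa₃ = 1·2 + 4·2 = 10.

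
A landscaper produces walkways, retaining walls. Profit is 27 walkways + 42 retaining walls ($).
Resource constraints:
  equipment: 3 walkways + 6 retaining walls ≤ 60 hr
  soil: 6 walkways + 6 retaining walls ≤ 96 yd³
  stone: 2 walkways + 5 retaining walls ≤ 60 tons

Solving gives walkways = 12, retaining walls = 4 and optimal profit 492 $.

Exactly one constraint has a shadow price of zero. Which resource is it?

stone

equipment: 60/60 (binding)
soil: 96/96 (binding)
stone: 44/60 (slack 16)
By complementary slackness, a constraint with positive slack has shadow price 0 → stone.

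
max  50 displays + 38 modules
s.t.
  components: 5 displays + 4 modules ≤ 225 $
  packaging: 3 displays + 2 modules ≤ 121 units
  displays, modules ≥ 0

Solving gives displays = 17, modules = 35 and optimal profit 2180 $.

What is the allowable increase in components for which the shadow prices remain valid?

Binding constraints: components, packaging. The basis is B = [[5,4],[3,2]] with det -2.
Per unit increase in components, x* moves by d = (-1, 1.5).
The basis stays optimal until displays reaches 0; allowable increase = 17 $.

17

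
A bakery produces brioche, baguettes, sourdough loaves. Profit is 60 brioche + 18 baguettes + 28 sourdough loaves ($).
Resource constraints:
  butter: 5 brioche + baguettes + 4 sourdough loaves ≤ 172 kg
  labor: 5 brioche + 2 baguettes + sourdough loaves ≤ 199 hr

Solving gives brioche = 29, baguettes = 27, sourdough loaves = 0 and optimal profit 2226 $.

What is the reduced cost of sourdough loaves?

-2

Check each constraint at x*: butter 172/172 (tight); labor 199/199 (tight).
From A_Bᵀ y = c: 5·y_butter + 5·y_labor = 60; 1·y_butter + 2·y_labor = 18.
Solving: y_butter = 6, y_labor = 6.
Reduced cost of sourdough loaves: c₃ − yᵀa₃ = 28 − (6·4 + 6·1) = 28 − 30 = -2.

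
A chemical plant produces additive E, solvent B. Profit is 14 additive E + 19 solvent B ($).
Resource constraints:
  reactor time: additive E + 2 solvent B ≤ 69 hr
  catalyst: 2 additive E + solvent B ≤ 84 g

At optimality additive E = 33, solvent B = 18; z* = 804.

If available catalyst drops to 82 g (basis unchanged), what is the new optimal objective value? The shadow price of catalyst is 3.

798

Δb = -2, so new z* = 804 + (3)·(-2) = 804 − 6 = 798.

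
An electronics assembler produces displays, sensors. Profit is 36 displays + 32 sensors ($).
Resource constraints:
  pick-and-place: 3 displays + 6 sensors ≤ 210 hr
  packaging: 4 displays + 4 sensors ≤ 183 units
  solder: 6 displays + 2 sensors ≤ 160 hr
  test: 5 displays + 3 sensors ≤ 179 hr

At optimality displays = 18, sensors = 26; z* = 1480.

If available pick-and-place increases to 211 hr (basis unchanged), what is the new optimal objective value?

1484

Check each constraint at x*: pick-and-place 210/210 (tight); packaging 176/183 (slack 7); solder 160/160 (tight); test 168/179 (slack 11).
Since packaging, test are not tight, their duals are 0.
Dual feasibility on the basic columns requires 3·y_pick-and-place + 6·y_solder = 36, 6·y_pick-and-place + 2·y_solder = 32.
→ y_pick-and-place = 4 and y_solder = 4.
Δz = y_pick-and-place·Δb = 4 × (1) = 4, so new z* = 1480 + 4 = 1484.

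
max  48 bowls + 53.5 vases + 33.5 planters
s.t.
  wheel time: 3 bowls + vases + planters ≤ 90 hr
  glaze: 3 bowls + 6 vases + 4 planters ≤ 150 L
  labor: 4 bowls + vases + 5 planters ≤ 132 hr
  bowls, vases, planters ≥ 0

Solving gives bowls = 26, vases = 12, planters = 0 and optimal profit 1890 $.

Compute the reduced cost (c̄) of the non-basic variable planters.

-5

Binding: wheel time and glaze. Non-binding: labor (16 unused).
Slack constraints have shadow price 0 (complementary slackness).
The binding rows give the dual system: 3·y_wheel time + 3·y_glaze = 48 and 1·y_wheel time + 6·y_glaze = 53.5.
This yields shadow prices y_wheel time = 8.5, y_glaze = 7.5.
Reduced cost of planters: c₃ − yᵀa₃ = 33.5 − (8.5·1 + 7.5·4) = 33.5 − 38.5 = -5.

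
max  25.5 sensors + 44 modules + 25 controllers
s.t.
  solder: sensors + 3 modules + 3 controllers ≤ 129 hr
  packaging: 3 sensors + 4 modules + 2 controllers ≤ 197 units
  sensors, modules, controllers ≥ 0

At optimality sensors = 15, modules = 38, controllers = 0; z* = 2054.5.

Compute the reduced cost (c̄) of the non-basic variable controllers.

-6

Check each constraint at x*: solder 129/129 (tight); packaging 197/197 (tight).
Dual feasibility on the basic columns requires 1·y_solder + 3·y_packaging = 25.5, 3·y_solder + 4·y_packaging = 44.
→ y_solder = 6 and y_packaging = 6.5.
Reduced cost of controllers: c₃ − yᵀa₃ = 25 − (6·3 + 6.5·2) = 25 − 31 = -6.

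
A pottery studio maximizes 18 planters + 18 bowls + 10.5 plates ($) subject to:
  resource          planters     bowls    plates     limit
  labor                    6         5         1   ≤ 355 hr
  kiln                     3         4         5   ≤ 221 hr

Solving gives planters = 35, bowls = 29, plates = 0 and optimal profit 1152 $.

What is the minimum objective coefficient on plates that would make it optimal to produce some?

12

Both labor and kiln are binding at x*.
Dual feasibility on the basic columns requires 6·y_labor + 3·y_kiln = 18, 5·y_labor + 4·y_kiln = 18.
Solving: y_labor = 2, y_kiln = 2.
plates enters the basis when its profit ≥ yᵀa₃ = 2·1 + 2·5 = 12.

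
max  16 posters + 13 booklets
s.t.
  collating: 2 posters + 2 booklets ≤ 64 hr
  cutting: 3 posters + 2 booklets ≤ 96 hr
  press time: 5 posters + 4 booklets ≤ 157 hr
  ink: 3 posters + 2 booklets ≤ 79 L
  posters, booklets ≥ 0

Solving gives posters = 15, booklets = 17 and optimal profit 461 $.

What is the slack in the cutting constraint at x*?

17

cutting used = 3·15 + 2·17 = 79; slack = 96 − 79 = 17.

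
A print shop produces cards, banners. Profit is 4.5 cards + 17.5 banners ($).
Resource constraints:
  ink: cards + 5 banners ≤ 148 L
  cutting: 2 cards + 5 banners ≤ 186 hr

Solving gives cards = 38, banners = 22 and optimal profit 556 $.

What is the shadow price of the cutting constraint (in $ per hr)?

1

At the optimum: ink uses 148 of 148 (binding); cutting uses 186 of 186 (binding).
From A_Bᵀ y = c: 1·y_ink + 2·y_cutting = 4.5; 5·y_ink + 5·y_cutting = 17.5.
→ y_ink = 2.5 and y_cutting = 1.
Shadow price of cutting = 1.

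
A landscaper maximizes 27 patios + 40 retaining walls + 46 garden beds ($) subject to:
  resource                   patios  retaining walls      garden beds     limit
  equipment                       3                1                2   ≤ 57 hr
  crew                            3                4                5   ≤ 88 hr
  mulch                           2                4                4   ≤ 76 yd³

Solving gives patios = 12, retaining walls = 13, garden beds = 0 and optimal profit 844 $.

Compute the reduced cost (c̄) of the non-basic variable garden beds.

-1

Binding: crew and mulch. Non-binding: equipment (8 unused).
Since equipment is not tight, its dual is 0.
Dual feasibility on the basic columns requires 3·y_crew + 2·y_mulch = 27, 4·y_crew + 4·y_mulch = 40.
Solving: y_crew = 7, y_mulch = 3.
Reduced cost of garden beds: c₃ − yᵀa₃ = 46 − (7·5 + 3·4) = 46 − 47 = -1.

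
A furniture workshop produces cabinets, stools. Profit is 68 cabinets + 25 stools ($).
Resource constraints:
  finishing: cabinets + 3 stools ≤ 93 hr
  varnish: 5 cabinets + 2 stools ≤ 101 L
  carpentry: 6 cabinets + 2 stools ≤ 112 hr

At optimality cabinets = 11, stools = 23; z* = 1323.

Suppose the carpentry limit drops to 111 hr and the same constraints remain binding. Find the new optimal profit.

1317.5

Binding: varnish and carpentry. Non-binding: finishing (13 unused).
Slack constraints have shadow price 0 (complementary slackness).
The binding rows give the dual system: 5·y_varnish + 6·y_carpentry = 68 and 2·y_varnish + 2·y_carpentry = 25.
Solving: y_varnish = 7, y_carpentry = 5.5.
Δz = y_carpentry·Δb = 5.5 × (-1) = -5.5, so new z* = 1323 − 5.5 = 1317.5.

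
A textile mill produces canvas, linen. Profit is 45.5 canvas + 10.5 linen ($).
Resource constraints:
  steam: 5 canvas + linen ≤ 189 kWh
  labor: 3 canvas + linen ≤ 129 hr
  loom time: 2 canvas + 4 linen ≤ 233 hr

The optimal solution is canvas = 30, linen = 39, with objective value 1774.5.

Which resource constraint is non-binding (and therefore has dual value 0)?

loom time

steam: 189/189 (binding)
labor: 129/129 (binding)
loom time: 216/233 (slack 17)
By complementary slackness, a constraint with positive slack has shadow price 0 → loom time.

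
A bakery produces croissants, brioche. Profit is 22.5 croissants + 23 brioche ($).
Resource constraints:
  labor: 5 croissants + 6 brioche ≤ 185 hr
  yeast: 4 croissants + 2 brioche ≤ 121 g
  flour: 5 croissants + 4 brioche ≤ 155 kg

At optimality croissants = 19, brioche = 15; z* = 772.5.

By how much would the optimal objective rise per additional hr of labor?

Check each constraint at x*: labor 185/185 (tight); yeast 106/121 (slack 15); flour 155/155 (tight).
By complementary slackness, y = 0 for the non-binding constraint.
From A_Bᵀ y = c: 5·y_labor + 5·y_flour = 22.5; 6·y_labor + 4·y_flour = 23.
This yields shadow prices y_labor = 2.5, y_flour = 2.
Shadow price of labor = 2.5.

2.5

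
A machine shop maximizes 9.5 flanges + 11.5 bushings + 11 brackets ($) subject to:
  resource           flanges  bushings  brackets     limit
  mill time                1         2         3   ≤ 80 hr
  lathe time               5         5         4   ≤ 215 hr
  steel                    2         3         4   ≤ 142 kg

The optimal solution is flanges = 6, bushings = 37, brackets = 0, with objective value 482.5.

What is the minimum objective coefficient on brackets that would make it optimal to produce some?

Binding: mill time and lathe time. Non-binding: steel (19 unused).
Since steel is not tight, its dual is 0.
Dual feasibility on the basic columns requires 1·y_mill time + 5·y_lathe time = 9.5, 2·y_mill time + 5·y_lathe time = 11.5.
→ y_mill time = 2 and y_lathe time = 1.5.
brackets enters the basis when its profit ≥ yᵀa₃ = 2·3 + 1.5·4 = 12.

12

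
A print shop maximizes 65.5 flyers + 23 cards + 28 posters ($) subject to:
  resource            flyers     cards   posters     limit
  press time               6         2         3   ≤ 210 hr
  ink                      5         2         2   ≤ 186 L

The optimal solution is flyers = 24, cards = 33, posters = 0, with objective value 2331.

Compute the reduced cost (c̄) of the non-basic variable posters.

-3

Both press time and ink are binding at x*.
The binding rows give the dual system: 6·y_press time + 5·y_ink = 65.5 and 2·y_press time + 2·y_ink = 23.
This yields shadow prices y_press time = 8, y_ink = 3.5.
Reduced cost of posters: c₃ − yᵀa₃ = 28 − (8·3 + 3.5·2) = 28 − 31 = -3.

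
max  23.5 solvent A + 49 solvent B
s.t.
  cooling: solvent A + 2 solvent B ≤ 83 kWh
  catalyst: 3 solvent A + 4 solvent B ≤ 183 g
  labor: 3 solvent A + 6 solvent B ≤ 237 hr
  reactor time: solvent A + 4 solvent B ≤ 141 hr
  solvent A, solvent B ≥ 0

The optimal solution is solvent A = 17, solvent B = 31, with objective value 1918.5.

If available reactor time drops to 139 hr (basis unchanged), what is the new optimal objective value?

1916.5

At the optimum: cooling uses 79 of 83 (slack = 4); catalyst uses 175 of 183 (slack = 8); labor uses 237 of 237 (binding); reactor time uses 141 of 141 (binding).
Slack constraints have shadow price 0 (complementary slackness).
The binding rows give the dual system: 3·y_labor + 1·y_reactor time = 23.5 and 6·y_labor + 4·y_reactor time = 49.
Solving: y_labor = 7.5, y_reactor time = 1.
Δz = y_reactor time·Δb = 1 × (-2) = -2, so new z* = 1918.5 − 2 = 1916.5.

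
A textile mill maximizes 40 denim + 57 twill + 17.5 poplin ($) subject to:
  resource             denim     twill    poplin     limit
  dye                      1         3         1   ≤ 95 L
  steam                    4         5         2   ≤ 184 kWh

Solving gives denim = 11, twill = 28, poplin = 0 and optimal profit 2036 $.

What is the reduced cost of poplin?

Both dye and steam are binding at x*.
From A_Bᵀ y = c: 1·y_dye + 4·y_steam = 40; 3·y_dye + 5·y_steam = 57.
→ y_dye = 4 and y_steam = 9.
Reduced cost of poplin: c₃ − yᵀa₃ = 17.5 − (4·1 + 9·2) = 17.5 − 22 = -4.5.

-4.5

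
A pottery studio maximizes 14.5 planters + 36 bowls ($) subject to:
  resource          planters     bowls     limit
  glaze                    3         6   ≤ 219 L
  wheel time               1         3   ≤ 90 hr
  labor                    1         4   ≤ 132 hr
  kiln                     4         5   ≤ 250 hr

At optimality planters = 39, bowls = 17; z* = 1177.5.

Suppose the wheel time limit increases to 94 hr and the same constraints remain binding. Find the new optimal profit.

Binding: glaze and wheel time. Non-binding: labor (25 unused), kiln (9 unused).
Slack constraints have shadow price 0 (complementary slackness).
The binding rows give the dual system: 3·y_glaze + 1·y_wheel time = 14.5 and 6·y_glaze + 3·y_wheel time = 36.
Solving: y_glaze = 2.5, y_wheel time = 7.
Δz = y_wheel time·Δb = 7 × (4) = 28, so new z* = 1177.5 + 28 = 1205.5.

1205.5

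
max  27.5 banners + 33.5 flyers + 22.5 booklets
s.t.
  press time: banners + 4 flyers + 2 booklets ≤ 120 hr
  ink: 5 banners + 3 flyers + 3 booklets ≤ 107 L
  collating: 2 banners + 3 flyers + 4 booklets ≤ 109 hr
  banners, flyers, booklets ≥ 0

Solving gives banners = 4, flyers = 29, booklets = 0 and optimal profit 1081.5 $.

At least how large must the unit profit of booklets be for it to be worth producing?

23.5

At the optimum: press time uses 120 of 120 (binding); ink uses 107 of 107 (binding); collating uses 95 of 109 (slack = 14).
By complementary slackness, y = 0 for the non-binding constraint.
The binding rows give the dual system: 1·y_press time + 5·y_ink = 27.5 and 4·y_press time + 3·y_ink = 33.5.
→ y_press time = 5 and y_ink = 4.5.
booklets enters the basis when its profit ≥ yᵀa₃ = 5·2 + 4.5·3 = 23.5.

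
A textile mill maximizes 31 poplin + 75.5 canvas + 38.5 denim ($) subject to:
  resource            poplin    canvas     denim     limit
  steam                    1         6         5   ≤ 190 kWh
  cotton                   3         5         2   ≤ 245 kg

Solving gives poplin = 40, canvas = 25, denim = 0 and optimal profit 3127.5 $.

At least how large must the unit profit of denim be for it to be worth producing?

44.5

At the optimum: steam uses 190 of 190 (binding); cotton uses 245 of 245 (binding).
The binding rows give the dual system: 1·y_steam + 3·y_cotton = 31 and 6·y_steam + 5·y_cotton = 75.5.
→ y_steam = 5.5 and y_cotton = 8.5.
denim enters the basis when its profit ≥ yᵀa₃ = 5.5·5 + 8.5·2 = 44.5.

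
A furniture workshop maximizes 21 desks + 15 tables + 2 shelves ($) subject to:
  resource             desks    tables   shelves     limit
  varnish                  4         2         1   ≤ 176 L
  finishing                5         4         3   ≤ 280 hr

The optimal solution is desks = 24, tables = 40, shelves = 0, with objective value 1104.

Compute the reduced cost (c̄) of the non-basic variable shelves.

Both varnish and finishing are binding at x*.
From A_Bᵀ y = c: 4·y_varnish + 5·y_finishing = 21; 2·y_varnish + 4·y_finishing = 15.
→ y_varnish = 1.5 and y_finishing = 3.
Reduced cost of shelves: c₃ − yᵀa₃ = 2 − (1.5·1 + 3·3) = 2 − 10.5 = -8.5.

-8.5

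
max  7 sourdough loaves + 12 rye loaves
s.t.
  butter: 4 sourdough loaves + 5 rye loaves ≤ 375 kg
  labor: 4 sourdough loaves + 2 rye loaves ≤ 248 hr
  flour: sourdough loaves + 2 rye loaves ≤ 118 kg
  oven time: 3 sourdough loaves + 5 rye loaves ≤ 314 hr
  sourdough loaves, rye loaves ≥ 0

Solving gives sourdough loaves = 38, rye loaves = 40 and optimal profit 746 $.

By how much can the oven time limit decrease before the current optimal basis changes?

Binding constraints: flour, oven time. The basis is B = [[1,2],[3,5]] with det -1.
Per unit decrease in oven time, x* moves by d = (-2, 1).
The basis stays optimal until sourdough loaves reaches 0; allowable decrease = 19 hr.

19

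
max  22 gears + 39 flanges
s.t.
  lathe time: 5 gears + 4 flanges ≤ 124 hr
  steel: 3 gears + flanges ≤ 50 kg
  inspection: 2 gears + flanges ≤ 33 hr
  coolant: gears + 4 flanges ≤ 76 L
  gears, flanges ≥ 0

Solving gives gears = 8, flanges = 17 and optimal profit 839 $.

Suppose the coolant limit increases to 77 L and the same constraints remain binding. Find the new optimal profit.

847

Binding: inspection and coolant. Non-binding: lathe time (16 unused), steel (9 unused).
Slack constraints have shadow price 0 (complementary slackness).
The binding rows give the dual system: 2·y_inspection + 1·y_coolant = 22 and 1·y_inspection + 4·y_coolant = 39.
→ y_inspection = 7 and y_coolant = 8.
Δz = y_coolant·Δb = 8 × (1) = 8, so new z* = 839 + 8 = 847.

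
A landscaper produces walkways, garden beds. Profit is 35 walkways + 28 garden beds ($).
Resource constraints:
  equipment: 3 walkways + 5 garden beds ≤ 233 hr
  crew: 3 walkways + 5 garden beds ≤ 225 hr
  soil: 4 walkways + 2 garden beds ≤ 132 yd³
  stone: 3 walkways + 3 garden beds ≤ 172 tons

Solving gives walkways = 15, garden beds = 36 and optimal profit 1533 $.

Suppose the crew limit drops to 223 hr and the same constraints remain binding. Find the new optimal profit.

1527

Binding: crew and soil. Non-binding: equipment (8 unused), stone (19 unused).
Slack constraints have shadow price 0 (complementary slackness).
Dual feasibility on the basic columns requires 3·y_crew + 4·y_soil = 35, 5·y_crew + 2·y_soil = 28.
→ y_crew = 3 and y_soil = 6.5.
Δz = y_crew·Δb = 3 × (-2) = -6, so new z* = 1533 − 6 = 1527.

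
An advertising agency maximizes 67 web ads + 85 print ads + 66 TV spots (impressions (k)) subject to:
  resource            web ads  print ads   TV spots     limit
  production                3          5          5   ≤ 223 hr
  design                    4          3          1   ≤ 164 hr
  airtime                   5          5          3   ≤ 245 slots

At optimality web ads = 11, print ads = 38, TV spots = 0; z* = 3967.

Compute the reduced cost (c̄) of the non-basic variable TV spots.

Check each constraint at x*: production 223/223 (tight); design 158/164 (slack 6); airtime 245/245 (tight).
By complementary slackness, y = 0 for the non-binding constraint.
From A_Bᵀ y = c: 3·y_production + 5·y_airtime = 67; 5·y_production + 5·y_airtime = 85.
→ y_production = 9 and y_airtime = 8.
Reduced cost of TV spots: c₃ − yᵀa₃ = 66 − (9·5 + 8·3) = 66 − 69 = -3.

-3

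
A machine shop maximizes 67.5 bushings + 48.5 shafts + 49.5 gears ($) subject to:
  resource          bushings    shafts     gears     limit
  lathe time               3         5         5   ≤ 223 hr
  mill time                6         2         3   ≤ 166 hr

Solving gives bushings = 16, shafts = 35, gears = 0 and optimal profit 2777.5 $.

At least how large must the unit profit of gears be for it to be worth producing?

56.5

At the optimum: lathe time uses 223 of 223 (binding); mill time uses 166 of 166 (binding).
From A_Bᵀ y = c: 3·y_lathe time + 6·y_mill time = 67.5; 5·y_lathe time + 2·y_mill time = 48.5.
→ y_lathe time = 6.5 and y_mill time = 8.
gears enters the basis when its profit ≥ yᵀa₃ = 6.5·5 + 8·3 = 56.5.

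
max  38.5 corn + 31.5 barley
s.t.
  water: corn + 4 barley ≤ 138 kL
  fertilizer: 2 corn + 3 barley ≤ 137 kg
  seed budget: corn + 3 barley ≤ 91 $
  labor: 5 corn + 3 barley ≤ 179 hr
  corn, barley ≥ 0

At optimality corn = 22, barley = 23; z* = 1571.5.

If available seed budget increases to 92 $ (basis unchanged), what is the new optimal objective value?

1575

At the optimum: water uses 114 of 138 (slack = 24); fertilizer uses 113 of 137 (slack = 24); seed budget uses 91 of 91 (binding); labor uses 179 of 179 (binding).
By complementary slackness, y = 0 for the non-binding constraints.
From A_Bᵀ y = c: 1·y_seed budget + 5·y_labor = 38.5; 3·y_seed budget + 3·y_labor = 31.5.
This yields shadow prices y_seed budget = 3.5, y_labor = 7.
Δz = y_seed budget·Δb = 3.5 × (1) = 3.5, so new z* = 1571.5 + 3.5 = 1575.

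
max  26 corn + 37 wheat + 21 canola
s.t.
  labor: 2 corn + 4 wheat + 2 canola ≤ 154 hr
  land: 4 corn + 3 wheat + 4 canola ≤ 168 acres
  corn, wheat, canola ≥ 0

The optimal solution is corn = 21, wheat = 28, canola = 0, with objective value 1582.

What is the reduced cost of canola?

Check each constraint at x*: labor 154/154 (tight); land 168/168 (tight).
Dual feasibility on the basic columns requires 2·y_labor + 4·y_land = 26, 4·y_labor + 3·y_land = 37.
Solving: y_labor = 7, y_land = 3.
Reduced cost of canola: c₃ − yᵀa₃ = 21 − (7·2 + 3·4) = 21 − 26 = -5.

-5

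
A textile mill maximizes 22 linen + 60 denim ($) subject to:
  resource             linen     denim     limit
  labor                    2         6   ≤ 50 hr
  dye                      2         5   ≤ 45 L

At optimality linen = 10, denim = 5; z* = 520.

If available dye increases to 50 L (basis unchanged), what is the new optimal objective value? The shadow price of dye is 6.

Δb = 5, so new z* = 520 + (6)·(5) = 520 + 30 = 550.

550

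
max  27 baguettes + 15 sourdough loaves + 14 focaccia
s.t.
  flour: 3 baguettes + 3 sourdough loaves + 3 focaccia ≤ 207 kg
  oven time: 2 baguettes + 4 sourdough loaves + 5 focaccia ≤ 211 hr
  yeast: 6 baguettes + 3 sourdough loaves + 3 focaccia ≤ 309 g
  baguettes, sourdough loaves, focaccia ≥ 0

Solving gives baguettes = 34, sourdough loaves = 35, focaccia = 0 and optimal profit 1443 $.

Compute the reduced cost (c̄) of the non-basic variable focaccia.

Binding: flour and yeast. Non-binding: oven time (3 unused).
Slack constraints have shadow price 0 (complementary slackness).
Dual feasibility on the basic columns requires 3·y_flour + 6·y_yeast = 27, 3·y_flour + 3·y_yeast = 15.
Solving: y_flour = 1, y_yeast = 4.
Reduced cost of focaccia: c₃ − yᵀa₃ = 14 − (1·3 + 4·3) = 14 − 15 = -1.

-1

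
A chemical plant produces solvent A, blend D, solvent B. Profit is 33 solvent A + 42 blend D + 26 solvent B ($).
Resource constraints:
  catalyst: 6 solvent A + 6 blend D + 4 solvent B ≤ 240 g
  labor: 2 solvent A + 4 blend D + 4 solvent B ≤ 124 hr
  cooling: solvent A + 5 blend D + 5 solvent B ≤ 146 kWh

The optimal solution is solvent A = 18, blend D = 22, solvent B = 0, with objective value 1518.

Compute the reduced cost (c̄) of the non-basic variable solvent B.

-8

At the optimum: catalyst uses 240 of 240 (binding); labor uses 124 of 124 (binding); cooling uses 128 of 146 (slack = 18).
Since cooling is not tight, its dual is 0.
Dual feasibility on the basic columns requires 6·y_catalyst + 2·y_labor = 33, 6·y_catalyst + 4·y_labor = 42.
→ y_catalyst = 4 and y_labor = 4.5.
Reduced cost of solvent B: c₃ − yᵀa₃ = 26 − (4·4 + 4.5·4) = 26 − 34 = -8.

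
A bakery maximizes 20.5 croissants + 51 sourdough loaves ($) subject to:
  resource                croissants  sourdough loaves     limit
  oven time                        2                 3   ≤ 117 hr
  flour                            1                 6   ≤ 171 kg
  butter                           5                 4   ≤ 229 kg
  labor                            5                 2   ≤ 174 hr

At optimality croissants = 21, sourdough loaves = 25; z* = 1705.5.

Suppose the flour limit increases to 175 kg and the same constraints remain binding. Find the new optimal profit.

At the optimum: oven time uses 117 of 117 (binding); flour uses 171 of 171 (binding); butter uses 205 of 229 (slack = 24); labor uses 155 of 174 (slack = 19).
Since butter, labor are not tight, their duals are 0.
The binding rows give the dual system: 2·y_oven time + 1·y_flour = 20.5 and 3·y_oven time + 6·y_flour = 51.
This yields shadow prices y_oven time = 8, y_flour = 4.5.
Δz = y_flour·Δb = 4.5 × (4) = 18, so new z* = 1705.5 + 18 = 1723.5.

1723.5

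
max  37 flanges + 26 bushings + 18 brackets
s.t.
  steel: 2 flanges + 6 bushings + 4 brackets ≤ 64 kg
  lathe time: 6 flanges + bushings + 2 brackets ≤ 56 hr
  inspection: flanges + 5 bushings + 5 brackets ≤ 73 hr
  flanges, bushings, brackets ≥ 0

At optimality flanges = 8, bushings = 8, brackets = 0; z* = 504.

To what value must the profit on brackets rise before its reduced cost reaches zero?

24

Check each constraint at x*: steel 64/64 (tight); lathe time 56/56 (tight); inspection 48/73 (slack 25).
Slack constraints have shadow price 0 (complementary slackness).
Dual feasibility on the basic columns requires 2·y_steel + 6·y_lathe time = 37, 6·y_steel + 1·y_lathe time = 26.
This yields shadow prices y_steel = 3.5, y_lathe time = 5.
brackets enters the basis when its profit ≥ yᵀa₃ = 3.5·4 + 5·2 = 24.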